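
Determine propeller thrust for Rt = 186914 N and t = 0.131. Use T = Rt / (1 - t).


Formula: T = Rt / (1 - t)
Step 1 — (1 - t) = 1 - 0.131 = 0.869
Step 2 — T = 186914 / 0.869 ≈ 215090 N (5 s.f.)

215090 N


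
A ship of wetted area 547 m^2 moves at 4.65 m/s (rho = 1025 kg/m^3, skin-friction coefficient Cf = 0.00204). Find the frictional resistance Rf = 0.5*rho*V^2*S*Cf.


Formula: Rf = 0.5 * rho * V^2 * S * Cf
Step 1 — V^2 = 4.65^2 = 21.6225
Step 2 — 0.5 * rho * V^2 = 0.5 * 1025 * 21.6225 = 11081.53125
Step 3 — Rf = 11081.53125 * 547 * 0.00204 ≈ 12366 N (5 s.f.)

12366 N


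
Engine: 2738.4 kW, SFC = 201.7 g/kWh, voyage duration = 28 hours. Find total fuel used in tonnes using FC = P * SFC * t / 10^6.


Formula: FC (tonnes) = P * SFC * t / 1,000,000
Step 1 — P * SFC * t = 2738.4 * 201.7 * 28 = 15465387.84 g
Step 2 — FC (tonnes) = 15465387.84 / 1,000,000 ≈ 15.465 tonnes (5 s.f.)

15.465 tonnes


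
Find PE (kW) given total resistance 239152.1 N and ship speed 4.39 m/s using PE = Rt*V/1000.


Formula: PE = Rt * V / 1000 (kW)
Step 1 — PE (W) = 239152.1 * 4.39 = 1049877.719 W
Step 2 — PE (kW) = 1049877.719 / 1000 ≈ 1049.9 kW (5 s.f.)

1049.9 kW


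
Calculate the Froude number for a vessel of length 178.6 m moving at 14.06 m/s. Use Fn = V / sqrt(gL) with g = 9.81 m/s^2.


Formula: Fn = V / sqrt(g * L)
Step 1 — g * L = 9.81 * 178.6 = 1752.066
Step 2 — sqrt(g * L) = sqrt(1752.066) = 41.857687
Step 3 — Fn = 14.06 / 41.857687 ≈ 0.33590 (5 s.f.)

0.33590


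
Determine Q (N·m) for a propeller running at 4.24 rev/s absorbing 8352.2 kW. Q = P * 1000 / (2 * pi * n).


Formula: Q = P_W / (2 * pi * n)
Step 1 — P_W = 8352.2 kW * 1000 = 8352200.0 W
Step 2 — 2 * pi * n = 2 * pi * 4.24 = 26.640706
Step 3 — Q = 8352200.0 / 26.640706 ≈ 313510 N·m (5 s.f.)

313510 N·m


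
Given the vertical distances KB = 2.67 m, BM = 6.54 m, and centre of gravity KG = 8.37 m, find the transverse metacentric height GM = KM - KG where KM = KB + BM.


Formula: GM = KB + BM - KG
Step 1 — KM = KB + BM = 2.67 + 6.54 = 9.21 m
Step 2 — GM = KM - KG = 9.21 - 8.37 = 0.84 m

0.84 m


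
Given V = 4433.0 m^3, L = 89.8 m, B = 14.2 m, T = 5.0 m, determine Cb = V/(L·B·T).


Formula: Cb = V / (L * B * T)
Step 1 — L * B * T = 89.8 * 14.2 * 5.0 = 6375.8 m^3
Step 2 — Cb = 4433.0 / 6375.8 ≈ 0.69529 (5 s.f.)

0.69529


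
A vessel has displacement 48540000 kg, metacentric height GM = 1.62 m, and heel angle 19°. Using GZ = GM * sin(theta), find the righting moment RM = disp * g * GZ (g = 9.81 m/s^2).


Formula: GZ = GM * sin(theta); RM = disp * g * GZ
Step 1 — GZ = 1.62 * sin(19°) = 1.62 * 0.325568 = 0.52742 m
Step 2 — RM = 48540000 * 9.81 * 0.52742 ≈ 251150000 N·m (5 s.f.)

251150000 N·m


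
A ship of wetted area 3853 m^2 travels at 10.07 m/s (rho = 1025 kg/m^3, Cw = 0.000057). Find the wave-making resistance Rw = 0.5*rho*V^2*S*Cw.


Formula: Rw = 0.5 * rho * V^2 * S * Cw
Step 1 — V^2 = 10.07^2 = 101.4049
Step 2 — 0.5 * rho * V^2 = 0.5 * 1025 * 101.4049 = 51970.01125
Step 3 — Rw = 51970.01125 * 3853 * 0.000057 ≈ 11414 N (5 s.f.)

11414 N


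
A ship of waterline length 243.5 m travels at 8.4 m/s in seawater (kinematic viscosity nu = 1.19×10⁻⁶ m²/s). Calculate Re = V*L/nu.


Formula: Re = V * L / nu
Step 1 — V * L = 8.4 * 243.5 = 2045.4 m^2/s
Step 2 — Re = 2045.4 / 1.19e-6 = 1.72e+09

1.72e+09


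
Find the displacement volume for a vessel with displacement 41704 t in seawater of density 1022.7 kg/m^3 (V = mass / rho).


Formula: V = mass / rho
Step 1 — convert tonnes to kg: 41704 t * 1000 = 41704000 kg
Step 2 — V = 41704000 / 1022.7 ≈ 40778 m^3 (5 s.f.)

40778 m^3


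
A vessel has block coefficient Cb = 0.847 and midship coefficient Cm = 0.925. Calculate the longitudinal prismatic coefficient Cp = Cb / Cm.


Formula: Cp = Cb / Cm
Substituting: Cp = 0.847 / 0.925
Result: Cp ≈ 0.91568 (5 s.f.)

0.91568


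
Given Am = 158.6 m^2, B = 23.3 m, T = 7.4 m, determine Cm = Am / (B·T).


Formula: Cm = Am / (B * T)
Step 1 — B * T = 23.3 * 7.4 = 172.42 m^2
Step 2 — Cm = 158.6 / 172.42 ≈ 0.91985 (5 s.f.)

0.91985


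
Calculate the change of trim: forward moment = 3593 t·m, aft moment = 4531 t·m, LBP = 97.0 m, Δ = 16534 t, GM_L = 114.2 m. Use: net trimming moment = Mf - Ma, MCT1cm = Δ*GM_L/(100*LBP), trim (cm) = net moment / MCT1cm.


Formula: net trimming moment = Mf - Ma; MCT1cm = Δ*GM_L/(100*LBP); trim = net moment / MCT1cm
Step 1 — net trimming moment = 3593 - 4531 = -938 t·m
Step 2 — MCT1cm = 16534 * 114.2 / (100 * 97.0) = 194.658 t·m/cm
Step 3 — trim = -938 / 194.658 ≈ -4.8187 cm (5 s.f.)

-4.8187 cm


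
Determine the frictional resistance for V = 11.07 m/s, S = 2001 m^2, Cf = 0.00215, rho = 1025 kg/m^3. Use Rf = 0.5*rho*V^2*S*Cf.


Formula: Rf = 0.5 * rho * V^2 * S * Cf
Step 1 — V^2 = 11.07^2 = 122.5449
Step 2 — 0.5 * rho * V^2 = 0.5 * 1025 * 122.5449 = 62804.26125
Step 3 — Rf = 62804.26125 * 2001 * 0.00215 ≈ 270190 N (5 s.f.)

270190 N


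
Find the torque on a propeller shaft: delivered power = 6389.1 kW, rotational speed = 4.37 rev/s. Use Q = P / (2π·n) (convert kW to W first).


Formula: Q = P_W / (2 * pi * n)
Step 1 — P_W = 6389.1 kW * 1000 = 6389100.0 W
Step 2 — 2 * pi * n = 2 * pi * 4.37 = 27.45752
Step 3 — Q = 6389100.0 / 27.45752 ≈ 232690 N·m (5 s.f.)

232690 N·m


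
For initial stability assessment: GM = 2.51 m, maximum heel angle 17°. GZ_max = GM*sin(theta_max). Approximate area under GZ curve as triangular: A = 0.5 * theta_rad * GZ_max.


Formula: GZ_max = GM * sin(theta); Area = 0.5 * theta_rad * GZ_max
Step 1 — GZ_max = 2.51 * sin(17°) = 2.51 * 0.292372 = 0.733854 m
Step 2 — theta_rad = 17 * pi/180 = 0.296706 rad
Step 3 — Area = 0.5 * 0.296706 * 0.733854 ≈ 0.10887 m·rad (5 s.f.)

0.10887 m·rad


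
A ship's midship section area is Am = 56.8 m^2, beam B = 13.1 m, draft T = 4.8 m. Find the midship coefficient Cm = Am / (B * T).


Formula: Cm = Am / (B * T)
Step 1 — B * T = 13.1 * 4.8 = 62.88 m^2
Step 2 — Cm = 56.8 / 62.88 ≈ 0.90331 (5 s.f.)

0.90331


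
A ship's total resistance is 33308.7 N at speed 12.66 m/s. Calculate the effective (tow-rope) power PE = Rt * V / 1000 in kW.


Formula: PE = Rt * V / 1000 (kW)
Step 1 — PE (W) = 33308.7 * 12.66 = 421688.142 W
Step 2 — PE (kW) = 421688.142 / 1000 ≈ 421.69 kW (5 s.f.)

421.69 kW


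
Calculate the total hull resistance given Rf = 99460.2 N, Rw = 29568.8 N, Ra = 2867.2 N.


Formula: Rt = Rf + Rw + Ra
Substituting: Rt = 99460.2 + 29568.8 + 2867.2
Result: Rt = 131896.2 N

131896.2 N


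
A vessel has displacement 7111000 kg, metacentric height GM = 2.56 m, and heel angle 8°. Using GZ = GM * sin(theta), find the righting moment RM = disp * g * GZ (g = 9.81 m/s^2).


Formula: GZ = GM * sin(theta); RM = disp * g * GZ
Step 1 — GZ = 2.56 * sin(8°) = 2.56 * 0.139173 = 0.356283 m
Step 2 — RM = 7111000 * 9.81 * 0.356283 ≈ 24854000 N·m (5 s.f.)

24854000 N·m


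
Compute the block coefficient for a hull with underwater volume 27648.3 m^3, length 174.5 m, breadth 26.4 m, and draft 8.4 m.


Formula: Cb = V / (L * B * T)
Step 1 — L * B * T = 174.5 * 26.4 * 8.4 = 38697.12 m^3
Step 2 — Cb = 27648.3 / 38697.12 ≈ 0.71448 (5 s.f.)

0.71448


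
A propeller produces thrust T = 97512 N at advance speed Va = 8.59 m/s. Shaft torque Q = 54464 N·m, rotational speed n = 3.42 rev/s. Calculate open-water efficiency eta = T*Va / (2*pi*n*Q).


Formula: eta = T * Va / (2 * pi * n * Q)
Step 1 — numerator = T * Va = 97512 * 8.59 = 837628.08
Step 2 — 2 * pi * n = 2 * pi * 3.42 = 21.488494
Step 3 — denominator = 21.488494 * 54464 = 1170349.34
Step 4 — eta = 837628.08 / 1170349.34 ≈ 0.71571 (5 s.f.)

0.71571


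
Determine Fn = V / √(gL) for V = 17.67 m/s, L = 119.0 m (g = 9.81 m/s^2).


Formula: Fn = V / sqrt(g * L)
Step 1 — g * L = 9.81 * 119.0 = 1167.39
Step 2 — sqrt(g * L) = sqrt(1167.39) = 34.167089
Step 3 — Fn = 17.67 / 34.167089 ≈ 0.51716 (5 s.f.)

0.51716


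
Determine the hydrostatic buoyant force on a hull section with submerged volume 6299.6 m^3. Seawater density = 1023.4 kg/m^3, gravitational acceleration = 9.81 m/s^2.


Formula: Fb = rho * g * V
Substituting: Fb = 1023.4 * 9.81 * 6299.6
Intermediate: 1023.4 * 9.81 = 10039.554
Result: Fb = 10039.554 * 6299.6 ≈ 63245000 N (5 s.f.)

63245000 N


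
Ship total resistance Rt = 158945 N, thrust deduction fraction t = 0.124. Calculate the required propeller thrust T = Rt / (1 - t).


Formula: T = Rt / (1 - t)
Step 1 — (1 - t) = 1 - 0.124 = 0.876
Step 2 — T = 158945 / 0.876 ≈ 181440 N (5 s.f.)

181440 N


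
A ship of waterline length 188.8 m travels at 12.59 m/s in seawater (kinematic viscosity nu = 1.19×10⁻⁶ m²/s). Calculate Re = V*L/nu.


Formula: Re = V * L / nu
Step 1 — V * L = 12.59 * 188.8 = 2376.992 m^2/s
Step 2 — Re = 2376.992 / 1.19e-6 = 2.00e+09

2.00e+09


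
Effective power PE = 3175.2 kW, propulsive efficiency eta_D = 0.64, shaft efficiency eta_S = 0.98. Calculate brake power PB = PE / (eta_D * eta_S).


Formula: PB = PE / (eta_D * eta_S)
Step 1 — combined efficiency = eta_D * eta_S = 0.64 * 0.98 = 0.6272
Step 2 — PB = 3175.2 / 0.6272 ≈ 5062.5 kW (5 s.f.)

5062.5 kW


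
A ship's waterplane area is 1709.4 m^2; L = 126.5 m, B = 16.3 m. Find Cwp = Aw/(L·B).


Formula: Cwp = Aw / (L * B)
Step 1 — L * B = 126.5 * 16.3 = 2061.95 m^2
Step 2 — Cwp = 1709.4 / 2061.95 ≈ 0.82902 (5 s.f.)

0.82902


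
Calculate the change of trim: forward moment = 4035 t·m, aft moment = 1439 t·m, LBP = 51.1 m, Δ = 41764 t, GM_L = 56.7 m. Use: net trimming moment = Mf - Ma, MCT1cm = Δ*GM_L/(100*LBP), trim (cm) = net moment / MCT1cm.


Formula: net trimming moment = Mf - Ma; MCT1cm = Δ*GM_L/(100*LBP); trim = net moment / MCT1cm
Step 1 — net trimming moment = 4035 - 1439 = 2596 t·m
Step 2 — MCT1cm = 41764 * 56.7 / (100 * 51.1) = 463.4088 t·m/cm
Step 3 — trim = 2596 / 463.4088 ≈ 5.6020 cm (5 s.f.)

5.6020 cm


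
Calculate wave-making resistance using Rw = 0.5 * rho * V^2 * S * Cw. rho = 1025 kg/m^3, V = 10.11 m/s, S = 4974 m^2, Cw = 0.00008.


Formula: Rw = 0.5 * rho * V^2 * S * Cw
Step 1 — V^2 = 10.11^2 = 102.2121
Step 2 — 0.5 * rho * V^2 = 0.5 * 1025 * 102.2121 = 52383.70125
Step 3 — Rw = 52383.70125 * 4974 * 0.00008 ≈ 20845 N (5 s.f.)

20845 N


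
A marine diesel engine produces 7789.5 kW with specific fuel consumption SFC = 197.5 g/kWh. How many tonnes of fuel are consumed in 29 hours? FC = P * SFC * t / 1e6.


Formula: FC (tonnes) = P * SFC * t / 1,000,000
Step 1 — P * SFC * t = 7789.5 * 197.5 * 29 = 44614361.25 g
Step 2 — FC (tonnes) = 44614361.25 / 1,000,000 ≈ 44.614 tonnes (5 s.f.)

44.614 tonnes


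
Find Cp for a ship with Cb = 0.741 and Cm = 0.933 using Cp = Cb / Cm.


Formula: Cp = Cb / Cm
Substituting: Cp = 0.741 / 0.933
Result: Cp ≈ 0.79421 (5 s.f.)

0.79421


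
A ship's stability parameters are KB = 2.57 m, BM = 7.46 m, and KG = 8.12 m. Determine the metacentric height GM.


Formula: GM = KB + BM - KG
Step 1 — KM = KB + BM = 2.57 + 7.46 = 10.03 m
Step 2 — GM = KM - KG = 10.03 - 8.12 = 1.91 m

1.91 m


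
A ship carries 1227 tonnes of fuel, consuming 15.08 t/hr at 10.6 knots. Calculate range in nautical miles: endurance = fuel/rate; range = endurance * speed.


Formula: endurance = fuel / rate; range = endurance * speed
Step 1 — endurance = 1227 / 15.08 = 81.366 hours
Step 2 — range = 81.366 * 10.6 ≈ 862.48 nautical miles (5 s.f.)

862.48 NM


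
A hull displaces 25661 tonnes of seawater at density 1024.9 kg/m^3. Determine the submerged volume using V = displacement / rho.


Formula: V = mass / rho
Step 1 — convert tonnes to kg: 25661 t * 1000 = 25661000 kg
Step 2 — V = 25661000 / 1024.9 ≈ 25038 m^3 (5 s.f.)

25038 m^3


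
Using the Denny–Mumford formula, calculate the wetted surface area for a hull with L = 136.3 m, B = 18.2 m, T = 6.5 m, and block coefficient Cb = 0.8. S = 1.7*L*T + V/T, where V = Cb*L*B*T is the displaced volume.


Formula: S = 1.7*L*T + V/T with V = Cb*L*B*T, i.e. S = L * (1.7*T + Cb*B)
Step 1 — 1.7*T = 1.7 * 6.5 = 11.05 m
Step 2 — Cb*B = 0.8 * 18.2 = 14.56 m
Step 3 — 1.7*T + Cb*B = 11.05 + 14.56 = 25.61 m
Step 4 — S = 136.3 * 25.61 ≈ 3490.6 m^2 (5 s.f.)

3490.6 m^2


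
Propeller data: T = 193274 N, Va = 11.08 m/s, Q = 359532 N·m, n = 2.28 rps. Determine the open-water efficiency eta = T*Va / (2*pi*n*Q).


Formula: eta = T * Va / (2 * pi * n * Q)
Step 1 — numerator = T * Va = 193274 * 11.08 = 2141475.92
Step 2 — 2 * pi * n = 2 * pi * 2.28 = 14.325663
Step 3 — denominator = 14.325663 * 359532 = 5150534.27
Step 4 — eta = 2141475.92 / 5150534.27 ≈ 0.41578 (5 s.f.)

0.41578


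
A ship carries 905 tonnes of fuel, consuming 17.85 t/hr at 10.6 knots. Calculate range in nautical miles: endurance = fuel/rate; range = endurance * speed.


Formula: endurance = fuel / rate; range = endurance * speed
Step 1 — endurance = 905 / 17.85 = 50.7003 hours
Step 2 — range = 50.7003 * 10.6 ≈ 537.42 nautical miles (5 s.f.)

537.42 NM


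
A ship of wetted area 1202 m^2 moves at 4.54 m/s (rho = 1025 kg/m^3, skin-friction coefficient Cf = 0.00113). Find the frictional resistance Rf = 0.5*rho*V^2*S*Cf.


Formula: Rf = 0.5 * rho * V^2 * S * Cf
Step 1 — V^2 = 4.54^2 = 20.6116
Step 2 — 0.5 * rho * V^2 = 0.5 * 1025 * 20.6116 = 10563.445
Step 3 — Rf = 10563.445 * 1202 * 0.00113 ≈ 14348 N (5 s.f.)

14348 N


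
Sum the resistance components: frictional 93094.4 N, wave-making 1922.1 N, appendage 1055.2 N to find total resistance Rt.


Formula: Rt = Rf + Rw + Ra
Substituting: Rt = 93094.4 + 1922.1 + 1055.2
Result: Rt = 96071.7 N

96071.7 N


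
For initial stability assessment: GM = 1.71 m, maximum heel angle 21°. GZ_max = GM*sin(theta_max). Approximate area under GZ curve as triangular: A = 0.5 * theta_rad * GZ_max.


Formula: GZ_max = GM * sin(theta); Area = 0.5 * theta_rad * GZ_max
Step 1 — GZ_max = 1.71 * sin(21°) = 1.71 * 0.358368 = 0.612809 m
Step 2 — theta_rad = 21 * pi/180 = 0.366519 rad
Step 3 — Area = 0.5 * 0.366519 * 0.612809 ≈ 0.11230 m·rad (5 s.f.)

0.11230 m·rad


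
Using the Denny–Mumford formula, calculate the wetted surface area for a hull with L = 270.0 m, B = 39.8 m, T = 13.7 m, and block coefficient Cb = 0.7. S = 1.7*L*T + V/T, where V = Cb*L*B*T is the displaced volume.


Formula: S = 1.7*L*T + V/T with V = Cb*L*B*T, i.e. S = L * (1.7*T + Cb*B)
Step 1 — 1.7*T = 1.7 * 13.7 = 23.29 m
Step 2 — Cb*B = 0.7 * 39.8 = 27.86 m
Step 3 — 1.7*T + Cb*B = 23.29 + 27.86 = 51.15 m
Step 4 — S = 270.0 * 51.15 ≈ 13810 m^2 (5 s.f.)

13810 m^2


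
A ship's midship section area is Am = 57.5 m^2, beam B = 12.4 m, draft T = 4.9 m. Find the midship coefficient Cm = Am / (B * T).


Formula: Cm = Am / (B * T)
Step 1 — B * T = 12.4 * 4.9 = 60.76 m^2
Step 2 — Cm = 57.5 / 60.76 ≈ 0.94635 (5 s.f.)

0.94635


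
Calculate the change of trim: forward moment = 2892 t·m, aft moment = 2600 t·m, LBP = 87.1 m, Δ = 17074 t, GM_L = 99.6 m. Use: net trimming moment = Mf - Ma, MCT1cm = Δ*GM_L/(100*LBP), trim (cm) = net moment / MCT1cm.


Formula: net trimming moment = Mf - Ma; MCT1cm = Δ*GM_L/(100*LBP); trim = net moment / MCT1cm
Step 1 — net trimming moment = 2892 - 2600 = 292 t·m
Step 2 — MCT1cm = 17074 * 99.6 / (100 * 87.1) = 195.2434 t·m/cm
Step 3 — trim = 292 / 195.2434 ≈ 1.4956 cm (5 s.f.)

1.4956 cm


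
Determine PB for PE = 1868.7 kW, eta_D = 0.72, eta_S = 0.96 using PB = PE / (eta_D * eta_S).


Formula: PB = PE / (eta_D * eta_S)
Step 1 — combined efficiency = eta_D * eta_S = 0.72 * 0.96 = 0.6912
Step 2 — PB = 1868.7 / 0.6912 ≈ 2703.6 kW (5 s.f.)

2703.6 kW


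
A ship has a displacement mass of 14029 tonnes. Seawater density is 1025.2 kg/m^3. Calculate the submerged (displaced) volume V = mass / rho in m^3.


Formula: V = mass / rho
Step 1 — convert tonnes to kg: 14029 t * 1000 = 14029000 kg
Step 2 — V = 14029000 / 1025.2 ≈ 13684 m^3 (5 s.f.)

13684 m^3


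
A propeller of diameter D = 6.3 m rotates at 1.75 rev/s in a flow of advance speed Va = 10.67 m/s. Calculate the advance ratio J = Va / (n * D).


Formula: J = Va / (n * D)
Step 1 — n * D = 1.75 * 6.3 = 11.025
Step 2 — J = 10.67 / 11.025 ≈ 0.96780 (5 s.f.)

0.96780


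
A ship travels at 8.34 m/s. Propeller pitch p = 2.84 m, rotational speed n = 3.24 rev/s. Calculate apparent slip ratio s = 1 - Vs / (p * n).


Formula: s = 1 - Vs / (p * n)
Step 1 — p * n = 2.84 * 3.24 = 9.2016
Step 2 — Vs / (p*n) = 8.34 / 9.2016 = 0.906364 (6 d.p.)
Step 3 — s = 1 - 0.906364 = 0.093636

0.093636


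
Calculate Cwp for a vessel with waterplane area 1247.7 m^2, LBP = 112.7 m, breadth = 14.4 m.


Formula: Cwp = Aw / (L * B)
Step 1 — L * B = 112.7 * 14.4 = 1622.88 m^2
Step 2 — Cwp = 1247.7 / 1622.88 ≈ 0.76882 (5 s.f.)

0.76882


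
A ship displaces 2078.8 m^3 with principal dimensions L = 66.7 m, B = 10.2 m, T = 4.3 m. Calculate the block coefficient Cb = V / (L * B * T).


Formula: Cb = V / (L * B * T)
Step 1 — L * B * T = 66.7 * 10.2 * 4.3 = 2925.462 m^3
Step 2 — Cb = 2078.8 / 2925.462 ≈ 0.71059 (5 s.f.)

0.71059


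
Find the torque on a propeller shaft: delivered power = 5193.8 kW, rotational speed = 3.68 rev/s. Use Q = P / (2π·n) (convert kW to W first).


Formula: Q = P_W / (2 * pi * n)
Step 1 — P_W = 5193.8 kW * 1000 = 5193800.0 W
Step 2 — 2 * pi * n = 2 * pi * 3.68 = 23.122122
Step 3 — Q = 5193800.0 / 23.122122 ≈ 224620 N·m (5 s.f.)

224620 N·m


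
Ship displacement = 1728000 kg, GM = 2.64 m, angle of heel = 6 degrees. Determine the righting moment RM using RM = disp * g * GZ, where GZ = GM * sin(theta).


Formula: GZ = GM * sin(theta); RM = disp * g * GZ
Step 1 — GZ = 2.64 * sin(6°) = 2.64 * 0.104528 = 0.275954 m
Step 2 — RM = 1728000 * 9.81 * 0.275954 ≈ 4677900 N·m (5 s.f.)

4677900 N·m


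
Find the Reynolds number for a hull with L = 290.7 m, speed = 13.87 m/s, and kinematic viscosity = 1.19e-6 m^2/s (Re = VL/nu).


Formula: Re = V * L / nu
Step 1 — V * L = 13.87 * 290.7 = 4032.009 m^2/s
Step 2 — Re = 4032.009 / 1.19e-6 = 3.39e+09

3.39e+09


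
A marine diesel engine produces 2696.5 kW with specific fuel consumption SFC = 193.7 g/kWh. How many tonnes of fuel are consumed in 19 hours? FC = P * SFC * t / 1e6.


Formula: FC (tonnes) = P * SFC * t / 1,000,000
Step 1 — P * SFC * t = 2696.5 * 193.7 * 19 = 9923928.95 g
Step 2 — FC (tonnes) = 9923928.95 / 1,000,000 ≈ 9.9239 tonnes (5 s.f.)

9.9239 tonnes


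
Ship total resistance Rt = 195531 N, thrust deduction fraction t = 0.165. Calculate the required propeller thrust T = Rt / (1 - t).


Formula: T = Rt / (1 - t)
Step 1 — (1 - t) = 1 - 0.165 = 0.835
Step 2 — T = 195531 / 0.835 ≈ 234170 N (5 s.f.)

234170 N


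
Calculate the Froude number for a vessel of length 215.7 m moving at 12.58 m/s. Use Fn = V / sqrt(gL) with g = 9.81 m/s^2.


Formula: Fn = V / sqrt(g * L)
Step 1 — g * L = 9.81 * 215.7 = 2116.017
Step 2 — sqrt(g * L) = sqrt(2116.017) = 46.000185
Step 3 — Fn = 12.58 / 46.000185 ≈ 0.27348 (5 s.f.)

0.27348


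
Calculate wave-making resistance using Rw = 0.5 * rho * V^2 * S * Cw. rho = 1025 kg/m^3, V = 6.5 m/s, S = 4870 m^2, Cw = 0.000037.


Formula: Rw = 0.5 * rho * V^2 * S * Cw
Step 1 — V^2 = 6.5^2 = 42.25
Step 2 — 0.5 * rho * V^2 = 0.5 * 1025 * 42.25 = 21653.125
Step 3 — Rw = 21653.125 * 4870 * 0.000037 ≈ 3901.7 N (5 s.f.)

3901.7 N


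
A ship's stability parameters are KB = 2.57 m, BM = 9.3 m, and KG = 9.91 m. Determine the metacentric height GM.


Formula: GM = KB + BM - KG
Step 1 — KM = KB + BM = 2.57 + 9.3 = 11.87 m
Step 2 — GM = KM - KG = 11.87 - 9.91 = 1.96 m

1.96 m


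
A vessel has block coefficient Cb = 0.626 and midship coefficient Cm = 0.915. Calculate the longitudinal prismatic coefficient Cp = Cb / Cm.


Formula: Cp = Cb / Cm
Substituting: Cp = 0.626 / 0.915
Result: Cp ≈ 0.68415 (5 s.f.)

0.68415


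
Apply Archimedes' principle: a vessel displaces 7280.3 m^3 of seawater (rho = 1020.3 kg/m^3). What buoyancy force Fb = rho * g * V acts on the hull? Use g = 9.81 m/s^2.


Formula: Fb = rho * g * V
Substituting: Fb = 1020.3 * 9.81 * 7280.3
Intermediate: 1020.3 * 9.81 = 10009.143
Result: Fb = 10009.143 * 7280.3 ≈ 72870000 N (5 s.f.)

72870000 N


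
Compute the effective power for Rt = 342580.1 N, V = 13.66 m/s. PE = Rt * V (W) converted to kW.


Formula: PE = Rt * V / 1000 (kW)
Step 1 — PE (W) = 342580.1 * 13.66 = 4679644.166 W
Step 2 — PE (kW) = 4679644.166 / 1000 ≈ 4679.6 kW (5 s.f.)

4679.6 kW


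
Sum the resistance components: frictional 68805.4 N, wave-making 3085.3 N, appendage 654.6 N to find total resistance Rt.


Formula: Rt = Rf + Rw + Ra
Substituting: Rt = 68805.4 + 3085.3 + 654.6
Result: Rt = 72545.3 N

72545.3 N


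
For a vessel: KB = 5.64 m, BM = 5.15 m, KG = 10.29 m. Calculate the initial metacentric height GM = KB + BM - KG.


Formula: GM = KB + BM - KG
Step 1 — KM = KB + BM = 5.64 + 5.15 = 10.79 m
Step 2 — GM = KM - KG = 10.79 - 10.29 = 0.5 m

0.5 m


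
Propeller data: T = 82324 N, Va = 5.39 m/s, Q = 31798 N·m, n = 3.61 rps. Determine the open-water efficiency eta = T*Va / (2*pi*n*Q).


Formula: eta = T * Va / (2 * pi * n * Q)
Step 1 — numerator = T * Va = 82324 * 5.39 = 443726.36
Step 2 — 2 * pi * n = 2 * pi * 3.61 = 22.682299
Step 3 — denominator = 22.682299 * 31798 = 721251.74
Step 4 — eta = 443726.36 / 721251.74 ≈ 0.61522 (5 s.f.)

0.61522


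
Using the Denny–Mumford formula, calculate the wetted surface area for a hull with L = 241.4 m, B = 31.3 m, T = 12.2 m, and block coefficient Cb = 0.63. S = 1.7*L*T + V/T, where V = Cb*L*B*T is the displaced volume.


Formula: S = 1.7*L*T + V/T with V = Cb*L*B*T, i.e. S = L * (1.7*T + Cb*B)
Step 1 — 1.7*T = 1.7 * 12.2 = 20.74 m
Step 2 — Cb*B = 0.63 * 31.3 = 19.719 m
Step 3 — 1.7*T + Cb*B = 20.74 + 19.719 = 40.459 m
Step 4 — S = 241.4 * 40.459 ≈ 9766.8 m^2 (5 s.f.)

9766.8 m^2


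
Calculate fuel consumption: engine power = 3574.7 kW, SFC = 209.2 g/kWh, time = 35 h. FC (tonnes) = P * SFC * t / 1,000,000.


Formula: FC (tonnes) = P * SFC * t / 1,000,000
Step 1 — P * SFC * t = 3574.7 * 209.2 * 35 = 26173953.4 g
Step 2 — FC (tonnes) = 26173953.4 / 1,000,000 ≈ 26.174 tonnes (5 s.f.)

26.174 tonnes


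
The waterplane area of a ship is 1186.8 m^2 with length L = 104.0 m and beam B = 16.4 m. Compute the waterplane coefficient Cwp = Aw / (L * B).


Formula: Cwp = Aw / (L * B)
Step 1 — L * B = 104.0 * 16.4 = 1705.6 m^2
Step 2 — Cwp = 1186.8 / 1705.6 ≈ 0.69583 (5 s.f.)

0.69583


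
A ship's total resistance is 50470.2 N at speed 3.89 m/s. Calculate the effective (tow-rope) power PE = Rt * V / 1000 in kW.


Formula: PE = Rt * V / 1000 (kW)
Step 1 — PE (W) = 50470.2 * 3.89 = 196329.078 W
Step 2 — PE (kW) = 196329.078 / 1000 ≈ 196.33 kW (5 s.f.)

196.33 kW


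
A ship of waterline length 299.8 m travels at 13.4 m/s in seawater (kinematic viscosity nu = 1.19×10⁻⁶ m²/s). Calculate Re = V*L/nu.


Formula: Re = V * L / nu
Step 1 — V * L = 13.4 * 299.8 = 4017.32 m^2/s
Step 2 — Re = 4017.32 / 1.19e-6 = 3.38e+09

3.38e+09


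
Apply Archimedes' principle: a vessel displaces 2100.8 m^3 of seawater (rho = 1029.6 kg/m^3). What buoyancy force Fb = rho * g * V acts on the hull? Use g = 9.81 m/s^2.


Formula: Fb = rho * g * V
Substituting: Fb = 1029.6 * 9.81 * 2100.8
Intermediate: 1029.6 * 9.81 = 10100.376
Result: Fb = 10100.376 * 2100.8 ≈ 21219000 N (5 s.f.)

21219000 N


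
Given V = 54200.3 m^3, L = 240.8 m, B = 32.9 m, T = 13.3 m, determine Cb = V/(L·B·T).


Formula: Cb = V / (L * B * T)
Step 1 — L * B * T = 240.8 * 32.9 * 13.3 = 105366.856 m^3
Step 2 — Cb = 54200.3 / 105366.856 ≈ 0.51440 (5 s.f.)

0.51440


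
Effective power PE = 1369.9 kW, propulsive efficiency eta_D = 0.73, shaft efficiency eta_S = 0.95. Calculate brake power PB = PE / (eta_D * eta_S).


Formula: PB = PE / (eta_D * eta_S)
Step 1 — combined efficiency = eta_D * eta_S = 0.73 * 0.95 = 0.6935
Step 2 — PB = 1369.9 / 0.6935 ≈ 1975.3 kW (5 s.f.)

1975.3 kW


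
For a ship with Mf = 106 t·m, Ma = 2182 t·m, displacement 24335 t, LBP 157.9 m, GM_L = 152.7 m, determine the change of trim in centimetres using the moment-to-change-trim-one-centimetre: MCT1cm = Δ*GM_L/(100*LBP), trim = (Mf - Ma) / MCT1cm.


Formula: net trimming moment = Mf - Ma; MCT1cm = Δ*GM_L/(100*LBP); trim = net moment / MCT1cm
Step 1 — net trimming moment = 106 - 2182 = -2076 t·m
Step 2 — MCT1cm = 24335 * 152.7 / (100 * 157.9) = 235.3359 t·m/cm
Step 3 — trim = -2076 / 235.3359 ≈ -8.8214 cm (5 s.f.)

-8.8214 cm


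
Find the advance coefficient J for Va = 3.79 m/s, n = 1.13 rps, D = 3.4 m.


Formula: J = Va / (n * D)
Step 1 — n * D = 1.13 * 3.4 = 3.842
Step 2 — J = 3.79 / 3.842 ≈ 0.98647 (5 s.f.)

0.98647


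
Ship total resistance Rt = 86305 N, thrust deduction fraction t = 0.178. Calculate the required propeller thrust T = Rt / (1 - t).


Formula: T = Rt / (1 - t)
Step 1 — (1 - t) = 1 - 0.178 = 0.822
Step 2 — T = 86305 / 0.822 ≈ 104990 N (5 s.f.)

104990 N


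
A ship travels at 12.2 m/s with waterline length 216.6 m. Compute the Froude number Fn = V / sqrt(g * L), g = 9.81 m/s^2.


Formula: Fn = V / sqrt(g * L)
Step 1 — g * L = 9.81 * 216.6 = 2124.846
Step 2 — sqrt(g * L) = sqrt(2124.846) = 46.096052
Step 3 — Fn = 12.2 / 46.096052 ≈ 0.26466 (5 s.f.)

0.26466


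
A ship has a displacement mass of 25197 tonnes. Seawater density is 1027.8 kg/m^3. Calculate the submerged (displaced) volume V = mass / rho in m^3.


Formula: V = mass / rho
Step 1 — convert tonnes to kg: 25197 t * 1000 = 25197000 kg
Step 2 — V = 25197000 / 1027.8 ≈ 24515 m^3 (5 s.f.)

24515 m^3


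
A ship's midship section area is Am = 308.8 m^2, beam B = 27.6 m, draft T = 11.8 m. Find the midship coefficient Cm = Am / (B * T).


Formula: Cm = Am / (B * T)
Step 1 — B * T = 27.6 * 11.8 = 325.68 m^2
Step 2 — Cm = 308.8 / 325.68 ≈ 0.94817 (5 s.f.)

0.94817


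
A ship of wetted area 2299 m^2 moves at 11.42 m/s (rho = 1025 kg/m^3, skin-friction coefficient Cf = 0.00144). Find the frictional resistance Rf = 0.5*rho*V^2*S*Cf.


Formula: Rf = 0.5 * rho * V^2 * S * Cf
Step 1 — V^2 = 11.42^2 = 130.4164
Step 2 — 0.5 * rho * V^2 = 0.5 * 1025 * 130.4164 = 66838.405
Step 3 — Rf = 66838.405 * 2299 * 0.00144 ≈ 221270 N (5 s.f.)

221270 N


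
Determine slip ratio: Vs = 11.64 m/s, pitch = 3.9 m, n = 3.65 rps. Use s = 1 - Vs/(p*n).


Formula: s = 1 - Vs / (p * n)
Step 1 — p * n = 3.9 * 3.65 = 14.235
Step 2 — Vs / (p*n) = 11.64 / 14.235 = 0.817703 (6 d.p.)
Step 3 — s = 1 - 0.817703 = 0.182297

0.182297


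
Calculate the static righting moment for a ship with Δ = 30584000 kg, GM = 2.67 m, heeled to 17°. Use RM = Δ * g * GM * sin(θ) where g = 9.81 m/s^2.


Formula: GZ = GM * sin(theta); RM = disp * g * GZ
Step 1 — GZ = 2.67 * sin(17°) = 2.67 * 0.292372 = 0.780633 m
Step 2 — RM = 30584000 * 9.81 * 0.780633 ≈ 234210000 N·m (5 s.f.)

234210000 N·m


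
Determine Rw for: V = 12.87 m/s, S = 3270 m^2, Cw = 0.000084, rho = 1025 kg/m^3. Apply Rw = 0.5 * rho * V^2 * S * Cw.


Formula: Rw = 0.5 * rho * V^2 * S * Cw
Step 1 — V^2 = 12.87^2 = 165.6369
Step 2 — 0.5 * rho * V^2 = 0.5 * 1025 * 165.6369 = 84888.91125
Step 3 — Rw = 84888.91125 * 3270 * 0.000084 ≈ 23317 N (5 s.f.)

23317 N


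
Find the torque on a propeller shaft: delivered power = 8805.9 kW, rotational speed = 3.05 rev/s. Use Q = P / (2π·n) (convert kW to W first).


Formula: Q = P_W / (2 * pi * n)
Step 1 — P_W = 8805.9 kW * 1000 = 8805900.0 W
Step 2 — 2 * pi * n = 2 * pi * 3.05 = 19.163715
Step 3 — Q = 8805900.0 / 19.163715 ≈ 459510 N·m (5 s.f.)

459510 N·m


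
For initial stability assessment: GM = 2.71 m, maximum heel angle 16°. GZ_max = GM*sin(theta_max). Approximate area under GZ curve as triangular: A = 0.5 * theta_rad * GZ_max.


Formula: GZ_max = GM * sin(theta); Area = 0.5 * theta_rad * GZ_max
Step 1 — GZ_max = 2.71 * sin(16°) = 2.71 * 0.275637 = 0.746976 m
Step 2 — theta_rad = 16 * pi/180 = 0.279253 rad
Step 3 — Area = 0.5 * 0.279253 * 0.746976 ≈ 0.10430 m·rad (5 s.f.)

0.10430 m·rad


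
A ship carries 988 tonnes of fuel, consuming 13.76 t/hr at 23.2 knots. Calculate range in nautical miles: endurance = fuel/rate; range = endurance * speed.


Formula: endurance = fuel / rate; range = endurance * speed
Step 1 — endurance = 988 / 13.76 = 71.8023 hours
Step 2 — range = 71.8023 * 23.2 ≈ 1665.8 nautical miles (5 s.f.)

1665.8 NM


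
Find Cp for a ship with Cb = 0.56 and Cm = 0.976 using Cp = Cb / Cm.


Formula: Cp = Cb / Cm
Substituting: Cp = 0.56 / 0.976
Result: Cp ≈ 0.57377 (5 s.f.)

0.57377


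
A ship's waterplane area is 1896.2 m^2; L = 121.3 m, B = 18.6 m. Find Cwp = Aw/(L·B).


Formula: Cwp = Aw / (L * B)
Step 1 — L * B = 121.3 * 18.6 = 2256.18 m^2
Step 2 — Cwp = 1896.2 / 2256.18 ≈ 0.84045 (5 s.f.)

0.84045


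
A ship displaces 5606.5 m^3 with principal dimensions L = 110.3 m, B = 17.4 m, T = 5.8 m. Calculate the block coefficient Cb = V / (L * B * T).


Formula: Cb = V / (L * B * T)
Step 1 — L * B * T = 110.3 * 17.4 * 5.8 = 11131.476 m^3
Step 2 — Cb = 5606.5 / 11131.476 ≈ 0.50366 (5 s.f.)

0.50366


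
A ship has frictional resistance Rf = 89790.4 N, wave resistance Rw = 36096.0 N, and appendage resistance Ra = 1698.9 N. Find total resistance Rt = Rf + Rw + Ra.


Formula: Rt = Rf + Rw + Ra
Substituting: Rt = 89790.4 + 36096.0 + 1698.9
Result: Rt = 127585.3 N

127585.3 N


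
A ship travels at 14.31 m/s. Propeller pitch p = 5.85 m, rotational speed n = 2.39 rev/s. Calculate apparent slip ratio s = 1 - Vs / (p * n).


Formula: s = 1 - Vs / (p * n)
Step 1 — p * n = 5.85 * 2.39 = 13.9815
Step 2 — Vs / (p*n) = 14.31 / 13.9815 = 1.023495 (6 d.p.)
Step 3 — s = 1 - 1.023495 = -0.023495

-0.023495


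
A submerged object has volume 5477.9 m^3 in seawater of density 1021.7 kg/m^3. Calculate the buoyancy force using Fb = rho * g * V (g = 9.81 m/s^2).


Formula: Fb = rho * g * V
Substituting: Fb = 1021.7 * 9.81 * 5477.9
Intermediate: 1021.7 * 9.81 = 10022.877
Result: Fb = 10022.877 * 5477.9 ≈ 54904000 N (5 s.f.)

54904000 N


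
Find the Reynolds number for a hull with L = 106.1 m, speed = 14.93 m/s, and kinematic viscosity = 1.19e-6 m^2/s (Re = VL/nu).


Formula: Re = V * L / nu
Step 1 — V * L = 14.93 * 106.1 = 1584.073 m^2/s
Step 2 — Re = 1584.073 / 1.19e-6 = 1.33e+09

1.33e+09


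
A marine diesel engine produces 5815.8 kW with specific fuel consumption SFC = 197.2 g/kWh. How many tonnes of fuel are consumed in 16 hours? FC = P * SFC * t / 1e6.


Formula: FC (tonnes) = P * SFC * t / 1,000,000
Step 1 — P * SFC * t = 5815.8 * 197.2 * 16 = 18350012.16 g
Step 2 — FC (tonnes) = 18350012.16 / 1,000,000 ≈ 18.350 tonnes (5 s.f.)

18.350 tonnes


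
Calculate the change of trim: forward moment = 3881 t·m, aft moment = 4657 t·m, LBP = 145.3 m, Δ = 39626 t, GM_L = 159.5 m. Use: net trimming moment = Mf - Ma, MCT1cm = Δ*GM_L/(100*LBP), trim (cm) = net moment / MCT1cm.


Formula: net trimming moment = Mf - Ma; MCT1cm = Δ*GM_L/(100*LBP); trim = net moment / MCT1cm
Step 1 — net trimming moment = 3881 - 4657 = -776 t·m
Step 2 — MCT1cm = 39626 * 159.5 / (100 * 145.3) = 434.986 t·m/cm
Step 3 — trim = -776 / 434.986 ≈ -1.7840 cm (5 s.f.)

-1.7840 cm


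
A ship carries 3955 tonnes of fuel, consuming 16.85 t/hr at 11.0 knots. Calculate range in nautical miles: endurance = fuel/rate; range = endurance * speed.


Formula: endurance = fuel / rate; range = endurance * speed
Step 1 — endurance = 3955 / 16.85 = 234.7181 hours
Step 2 — range = 234.7181 * 11.0 ≈ 2581.9 nautical miles (5 s.f.)

2581.9 NM


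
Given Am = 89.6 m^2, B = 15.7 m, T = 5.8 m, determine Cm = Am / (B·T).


Formula: Cm = Am / (B * T)
Step 1 — B * T = 15.7 * 5.8 = 91.06 m^2
Step 2 — Cm = 89.6 / 91.06 ≈ 0.98397 (5 s.f.)

0.98397


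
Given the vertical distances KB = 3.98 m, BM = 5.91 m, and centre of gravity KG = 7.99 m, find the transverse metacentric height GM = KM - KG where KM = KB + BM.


Formula: GM = KB + BM - KG
Step 1 — KM = KB + BM = 3.98 + 5.91 = 9.89 m
Step 2 — GM = KM - KG = 9.89 - 7.99 = 1.9 m

1.9 m


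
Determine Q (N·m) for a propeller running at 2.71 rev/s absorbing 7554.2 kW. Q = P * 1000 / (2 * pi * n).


Formula: Q = P_W / (2 * pi * n)
Step 1 — P_W = 7554.2 kW * 1000 = 7554200.0 W
Step 2 — 2 * pi * n = 2 * pi * 2.71 = 17.027432
Step 3 — Q = 7554200.0 / 17.027432 ≈ 443650 N·m (5 s.f.)

443650 N·m


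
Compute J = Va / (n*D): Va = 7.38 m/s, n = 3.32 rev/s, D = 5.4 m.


Formula: J = Va / (n * D)
Step 1 — n * D = 3.32 * 5.4 = 17.928
Step 2 — J = 7.38 / 17.928 ≈ 0.41165 (5 s.f.)

0.41165


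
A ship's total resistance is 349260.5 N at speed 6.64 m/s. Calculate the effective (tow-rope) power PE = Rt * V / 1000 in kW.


Formula: PE = Rt * V / 1000 (kW)
Step 1 — PE (W) = 349260.5 * 6.64 = 2319089.72 W
Step 2 — PE (kW) = 2319089.72 / 1000 ≈ 2319.1 kW (5 s.f.)

2319.1 kW


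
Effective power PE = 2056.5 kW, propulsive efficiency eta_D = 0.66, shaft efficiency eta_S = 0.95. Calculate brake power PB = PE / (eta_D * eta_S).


Formula: PB = PE / (eta_D * eta_S)
Step 1 — combined efficiency = eta_D * eta_S = 0.66 * 0.95 = 0.627
Step 2 — PB = 2056.5 / 0.627 ≈ 3279.9 kW (5 s.f.)

3279.9 kW


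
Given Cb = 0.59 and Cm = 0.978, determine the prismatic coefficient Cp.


Formula: Cp = Cb / Cm
Substituting: Cp = 0.59 / 0.978
Result: Cp ≈ 0.60327 (5 s.f.)

0.60327


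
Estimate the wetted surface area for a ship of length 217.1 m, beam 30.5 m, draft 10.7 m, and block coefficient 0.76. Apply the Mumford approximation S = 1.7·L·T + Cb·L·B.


Formula: S = 1.7*L*T + V/T with V = Cb*L*B*T, i.e. S = L * (1.7*T + Cb*B)
Step 1 — 1.7*T = 1.7 * 10.7 = 18.19 m
Step 2 — Cb*B = 0.76 * 30.5 = 23.18 m
Step 3 — 1.7*T + Cb*B = 18.19 + 23.18 = 41.37 m
Step 4 — S = 217.1 * 41.37 ≈ 8981.4 m^2 (5 s.f.)

8981.4 m^2


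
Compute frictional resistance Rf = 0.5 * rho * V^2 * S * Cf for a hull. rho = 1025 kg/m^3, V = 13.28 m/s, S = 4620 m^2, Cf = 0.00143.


Formula: Rf = 0.5 * rho * V^2 * S * Cf
Step 1 — V^2 = 13.28^2 = 176.3584
Step 2 — 0.5 * rho * V^2 = 0.5 * 1025 * 176.3584 = 90383.68
Step 3 — Rf = 90383.68 * 4620 * 0.00143 ≈ 597130 N (5 s.f.)

597130 N


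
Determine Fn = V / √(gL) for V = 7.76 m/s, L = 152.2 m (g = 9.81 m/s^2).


Formula: Fn = V / sqrt(g * L)
Step 1 — g * L = 9.81 * 152.2 = 1493.082
Step 2 — sqrt(g * L) = sqrt(1493.082) = 38.640419
Step 3 — Fn = 7.76 / 38.640419 ≈ 0.20083 (5 s.f.)

0.20083


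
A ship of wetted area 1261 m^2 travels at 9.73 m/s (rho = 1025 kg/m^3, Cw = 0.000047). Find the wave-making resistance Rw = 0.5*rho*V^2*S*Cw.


Formula: Rw = 0.5 * rho * V^2 * S * Cw
Step 1 — V^2 = 9.73^2 = 94.6729
Step 2 — 0.5 * rho * V^2 = 0.5 * 1025 * 94.6729 = 48519.86125
Step 3 — Rw = 48519.86125 * 1261 * 0.000047 ≈ 2875.6 N (5 s.f.)

2875.6 N


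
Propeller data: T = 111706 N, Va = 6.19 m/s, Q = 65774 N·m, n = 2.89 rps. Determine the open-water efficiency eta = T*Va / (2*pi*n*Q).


Formula: eta = T * Va / (2 * pi * n * Q)
Step 1 — numerator = T * Va = 111706 * 6.19 = 691460.14
Step 2 — 2 * pi * n = 2 * pi * 2.89 = 18.158406
Step 3 — denominator = 18.158406 * 65774 = 1194351.0
Step 4 — eta = 691460.14 / 1194351.0 ≈ 0.57894 (5 s.f.)

0.57894


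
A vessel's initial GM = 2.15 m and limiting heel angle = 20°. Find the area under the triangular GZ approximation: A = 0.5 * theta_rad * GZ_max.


Formula: GZ_max = GM * sin(theta); Area = 0.5 * theta_rad * GZ_max
Step 1 — GZ_max = 2.15 * sin(20°) = 2.15 * 0.34202 = 0.735343 m
Step 2 — theta_rad = 20 * pi/180 = 0.349066 rad
Step 3 — Area = 0.5 * 0.349066 * 0.735343 ≈ 0.12834 m·rad (5 s.f.)

0.12834 m·rad


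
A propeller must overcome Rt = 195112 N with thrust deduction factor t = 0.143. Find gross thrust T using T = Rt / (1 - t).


Formula: T = Rt / (1 - t)
Step 1 — (1 - t) = 1 - 0.143 = 0.857
Step 2 — T = 195112 / 0.857 ≈ 227670 N (5 s.f.)

227670 N


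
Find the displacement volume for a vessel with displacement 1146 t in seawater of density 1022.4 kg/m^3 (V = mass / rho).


Formula: V = mass / rho
Step 1 — convert tonnes to kg: 1146 t * 1000 = 1146000 kg
Step 2 — V = 1146000 / 1022.4 ≈ 1120.9 m^3 (5 s.f.)

1120.9 m^3


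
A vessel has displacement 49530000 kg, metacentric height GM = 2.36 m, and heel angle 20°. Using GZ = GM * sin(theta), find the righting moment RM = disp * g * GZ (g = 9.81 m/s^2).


Formula: GZ = GM * sin(theta); RM = disp * g * GZ
Step 1 — GZ = 2.36 * sin(20°) = 2.36 * 0.34202 = 0.807167 m
Step 2 — RM = 49530000 * 9.81 * 0.807167 ≈ 392190000 N·m (5 s.f.)

392190000 N·m


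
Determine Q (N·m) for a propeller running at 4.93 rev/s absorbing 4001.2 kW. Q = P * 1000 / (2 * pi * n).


Formula: Q = P_W / (2 * pi * n)
Step 1 — P_W = 4001.2 kW * 1000 = 4001200.0 W
Step 2 — 2 * pi * n = 2 * pi * 4.93 = 30.976104
Step 3 — Q = 4001200.0 / 30.976104 ≈ 129170 N·m (5 s.f.)

129170 N·m


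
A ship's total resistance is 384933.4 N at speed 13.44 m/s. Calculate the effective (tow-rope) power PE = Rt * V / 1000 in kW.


Formula: PE = Rt * V / 1000 (kW)
Step 1 — PE (W) = 384933.4 * 13.44 = 5173504.896 W
Step 2 — PE (kW) = 5173504.896 / 1000 ≈ 5173.5 kW (5 s.f.)

5173.5 kW


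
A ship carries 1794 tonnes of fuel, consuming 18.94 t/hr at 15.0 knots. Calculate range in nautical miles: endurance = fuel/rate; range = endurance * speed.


Formula: endurance = fuel / rate; range = endurance * speed
Step 1 — endurance = 1794 / 18.94 = 94.7202 hours
Step 2 — range = 94.7202 * 15.0 ≈ 1420.8 nautical miles (5 s.f.)

1420.8 NM


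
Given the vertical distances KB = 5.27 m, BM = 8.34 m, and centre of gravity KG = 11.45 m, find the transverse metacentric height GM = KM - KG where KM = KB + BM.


Formula: GM = KB + BM - KG
Step 1 — KM = KB + BM = 5.27 + 8.34 = 13.61 m
Step 2 — GM = KM - KG = 13.61 - 11.45 = 2.16 m

2.16 m


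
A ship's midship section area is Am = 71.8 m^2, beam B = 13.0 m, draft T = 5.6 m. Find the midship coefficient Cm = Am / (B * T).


Formula: Cm = Am / (B * T)
Step 1 — B * T = 13.0 * 5.6 = 72.8 m^2
Step 2 — Cm = 71.8 / 72.8 ≈ 0.98626 (5 s.f.)

0.98626


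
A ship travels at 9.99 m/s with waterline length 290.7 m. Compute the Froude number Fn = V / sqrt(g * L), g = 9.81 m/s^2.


Formula: Fn = V / sqrt(g * L)
Step 1 — g * L = 9.81 * 290.7 = 2851.767
Step 2 — sqrt(g * L) = sqrt(2851.767) = 53.401938
Step 3 — Fn = 9.99 / 53.401938 ≈ 0.18707 (5 s.f.)

0.18707


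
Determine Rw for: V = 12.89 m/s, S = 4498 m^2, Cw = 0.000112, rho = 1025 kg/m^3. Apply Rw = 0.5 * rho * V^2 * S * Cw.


Formula: Rw = 0.5 * rho * V^2 * S * Cw
Step 1 — V^2 = 12.89^2 = 166.1521
Step 2 — 0.5 * rho * V^2 = 0.5 * 1025 * 166.1521 = 85152.95125
Step 3 — Rw = 85152.95125 * 4498 * 0.000112 ≈ 42898 N (5 s.f.)

42898 N


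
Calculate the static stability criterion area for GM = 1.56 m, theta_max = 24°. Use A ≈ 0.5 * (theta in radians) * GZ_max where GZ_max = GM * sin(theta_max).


Formula: GZ_max = GM * sin(theta); Area = 0.5 * theta_rad * GZ_max
Step 1 — GZ_max = 1.56 * sin(24°) = 1.56 * 0.406737 = 0.63451 m
Step 2 — theta_rad = 24 * pi/180 = 0.418879 rad
Step 3 — Area = 0.5 * 0.418879 * 0.63451 ≈ 0.13289 m·rad (5 s.f.)

0.13289 m·rad


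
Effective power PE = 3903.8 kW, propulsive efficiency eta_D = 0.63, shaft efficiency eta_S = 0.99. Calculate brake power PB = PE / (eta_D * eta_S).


Formula: PB = PE / (eta_D * eta_S)
Step 1 — combined efficiency = eta_D * eta_S = 0.63 * 0.99 = 0.6237
Step 2 — PB = 3903.8 / 0.6237 ≈ 6259.1 kW (5 s.f.)

6259.1 kW
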